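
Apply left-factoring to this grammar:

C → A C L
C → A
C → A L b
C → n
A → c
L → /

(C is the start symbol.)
Left-factoring transforms A → αβ₁ | αβ₂ into A → αA' and A' → β₁ | β₂
(α is the longest common prefix among the alternatives). Repeat until
no nonterminal has two alternatives with a common prefix.

Round 1: C has alternatives sharing prefix 'A'. Introduce C': C → A C'
  Add: C' → C L
  Add: C' → ε
  Add: C' → L b

No remaining common prefixes — done.

Resulting grammar:
C → A C'
C' → C L
C' → ε
C' → L b
C → n
A → c
L → /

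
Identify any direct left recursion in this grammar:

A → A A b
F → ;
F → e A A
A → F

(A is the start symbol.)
Direct left recursion occurs when N → N α for some non-terminal N (the right-hand side begins with the left-hand side itself).

A → A A b: LEFT RECURSIVE (starts with A)
F → ;: starts with ';'
F → e A A: starts with e
A → F: starts with F

The grammar has direct left recursion on: A.

Answer: Yes, A is left-recursive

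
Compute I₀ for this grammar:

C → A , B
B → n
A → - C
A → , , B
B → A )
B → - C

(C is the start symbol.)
First, augment the grammar with C' → C
I₀ = CLOSURE({ [C' → . C] }):
  [C' → . C] has the dot before C: add [C → . A , B]
  [C → . A , B] has the dot before A: add [A → . - C], [A → . , , B]
No further items can be added.

I₀ = { [A → . , , B], [A → . - C], [C → . A , B], [C' → . C] }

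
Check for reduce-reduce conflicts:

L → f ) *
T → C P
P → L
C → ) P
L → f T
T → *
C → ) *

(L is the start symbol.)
Augment with L' → L and build the canonical LR(0) collection (I0 = CLOSURE({[L' → . L]}), then GOTO on every symbol after a dot until no new states appear). It has 11 states:
  I0: { [L → . f ) *], [L → . f T], [L' → . L] }  — shift
  I1: { [L' → L .] }  — accept
  I2: { [C → . ) *], [C → . ) P], [L → f . ) *], [L → f . T], [T → . *], [T → . C P] }  — shift
  I3: { [C → ) . *], [C → ) . P], [L → . f ) *], [L → . f T], [L → f ) . *], [P → . L] }  — shift
  I4: { [T → * .] }  — reduce
  I5: { [L → . f ) *], [L → . f T], [P → . L], [T → C . P] }  — shift
  I6: { [L → f T .] }  — reduce
  I7: { [P → L .] }  — reduce
  I8: { [T → C P .] }  — reduce
  I9: { [C → ) * .], [L → f ) * .] }  — 2 reduces
  I10: { [C → ) P .] }  — reduce

I9 contains complete items [C → ) * .], [L → f ) * .] — reduce-reduce conflict.

Answer: Yes — I9: [C → ) * .] vs [L → f ) * .]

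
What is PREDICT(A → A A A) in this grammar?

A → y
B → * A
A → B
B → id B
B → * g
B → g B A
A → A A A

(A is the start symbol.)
{ '*', 'g', 'id', 'y' }

PREDICT(A → A A A) = (FIRST(RHS) \ {ε}) ∪ (FOLLOW(A) if ε ∈ FIRST(RHS), i.e. RHS ⇒* ε)
FIRST(A) = { '*', 'g', 'id', 'y' }
FIRST(A A A) = { '*', 'g', 'id', 'y' }
ε ∉ FIRST(A A A), so FOLLOW(A) is not added.
PREDICT(A → A A A) = { '*', 'g', 'id', 'y' }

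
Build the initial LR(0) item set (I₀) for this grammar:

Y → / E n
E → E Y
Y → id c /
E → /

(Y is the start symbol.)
{ [Y → . / E n], [Y → . id c /], [Y' → . Y] }

First, augment the grammar with Y' → Y
I₀ = CLOSURE({ [Y' → . Y] }):
  [Y' → . Y] has the dot before Y: add [Y → . / E n], [Y → . id c /]
No further items can be added.

I₀ = { [Y → . / E n], [Y → . id c /], [Y' → . Y] }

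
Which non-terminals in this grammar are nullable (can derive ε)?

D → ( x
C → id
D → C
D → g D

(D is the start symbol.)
There are no ε-productions, so no non-terminal can derive ε.
No non-terminals are nullable.

Answer: None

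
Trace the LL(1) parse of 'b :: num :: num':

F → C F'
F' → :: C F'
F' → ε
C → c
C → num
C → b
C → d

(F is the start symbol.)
Stack is shown with the top on the left.

Stack      Input              Action
------------------------------------
F $        b :: num :: num $  output F → C F'
C F' $     b :: num :: num $  output C → b
b F' $     b :: num :: num $  match 'b'
F' $       :: num :: num $    output F' → :: C F'
:: C F' $  :: num :: num $    match '::'
C F' $     num :: num $       output C → num
num F' $   num :: num $       match 'num'
F' $       :: num $           output F' → :: C F'
:: C F' $  :: num $           match '::'
C F' $     num $              output C → num
num F' $   num $              match 'num'
F' $       $                  output F' → ε
$          $                  accept

The string is accepted.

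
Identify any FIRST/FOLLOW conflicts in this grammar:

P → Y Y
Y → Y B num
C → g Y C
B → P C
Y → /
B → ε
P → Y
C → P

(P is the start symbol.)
No FIRST/FOLLOW conflicts.

Nullable non-terminals: B.
FIRST sets used below: FIRST(P) = { '/' }

B: nullable alternative(s) B → ε; FOLLOW(B) = { 'num' }
  B → P C: FIRST \ {ε} = { '/' } — disjoint from FOLLOW(B)
  B → ε: FIRST \ {ε} = { } — this is the only nullable alternative, skip

C, P, Y have no nullable alternative, so no FIRST/FOLLOW check is needed there.

No FIRST/FOLLOW conflicts found.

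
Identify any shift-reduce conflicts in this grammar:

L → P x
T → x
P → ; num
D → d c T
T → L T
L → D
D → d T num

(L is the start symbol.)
Augment with L' → L and build the canonical LR(0) collection (I0 = CLOSURE({[L' → . L]}), then GOTO on every symbol after a dot until no new states appear). It has 15 states:
  I0: { [D → . d T num], [D → . d c T], [L → . D], [L → . P x], [L' → . L], [P → . ; num] }  — shift
  I1: { [P → ; . num] }  — shift
  I2: { [L → D .] }  — reduce
  I3: { [L' → L .] }  — accept
  I4: { [L → P . x] }  — shift
  I5: { [D → . d T num], [D → . d c T], [D → d . T num], [D → d . c T], [L → . D], [L → . P x], [P → . ; num], [T → . L T], [T → . x] }  — shift
  I6: { [D → . d T num], [D → . d c T], [L → . D], [L → . P x], [P → . ; num], [T → . L T], [T → . x], [T → L . T] }  — shift
  I7: { [D → d T . num] }  — shift
  I8: { [D → . d T num], [D → . d c T], [D → d c . T], [L → . D], [L → . P x], [P → . ; num], [T → . L T], [T → . x] }  — shift
  I9: { [T → x .] }  — reduce
  I10: { [D → d c T .] }  — reduce
  I11: { [D → d T num .] }  — reduce
  I12: { [T → L T .] }  — reduce
  I13: { [L → P x .] }  — reduce
  I14: { [P → ; num .] }  — reduce

No state contains both a complete item and a shift item.

Answer: No shift-reduce conflicts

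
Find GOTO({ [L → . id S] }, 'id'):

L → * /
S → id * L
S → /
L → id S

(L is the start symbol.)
GOTO(I, 'id') = CLOSURE({ [A → αX.β] : [A → α.Xβ] ∈ I, X = 'id' })

Items with dot before 'id', with the dot advanced:
  [L → . id S] → [L → id . S]
Closure of the advanced items:
  [L → id . S] has the dot before S: add [S → . id * L], [S → . /]

GOTO = { [L → id . S], [S → . /], [S → . id * L] }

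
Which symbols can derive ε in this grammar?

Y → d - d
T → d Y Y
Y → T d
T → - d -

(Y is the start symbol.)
A non-terminal is nullable if it can derive ε (the empty string): either it has an ε-production, or it has a production whose right-hand side consists entirely of nullable non-terminals.

There are no ε-productions, so no non-terminal can derive ε.
No non-terminals are nullable.

Answer: None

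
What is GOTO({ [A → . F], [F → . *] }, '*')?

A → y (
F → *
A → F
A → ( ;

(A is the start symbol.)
{ [F → * .] }

GOTO(I, '*') = CLOSURE({ [A → αX.β] : [A → α.Xβ] ∈ I, X = '*' })

Items with dot before '*', with the dot advanced:
  [F → . *] → [F → * .]
Closure adds nothing (no advanced item has the dot before a non-terminal).

GOTO = { [F → * .] }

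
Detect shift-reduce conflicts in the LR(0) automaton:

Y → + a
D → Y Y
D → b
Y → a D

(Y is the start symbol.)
A shift-reduce conflict occurs when an LR(0) state has both:
  - a complete (reduce) item [A → α .] (dot at the end), and
  - a shift item [B → β . c γ] (dot before a terminal).

Augment with Y' → Y and build the canonical LR(0) collection (I0 = CLOSURE({[Y' → . Y]}), then GOTO on every symbol after a dot until no new states appear). It has 9 states:
  I0: { [Y → . + a], [Y → . a D], [Y' → . Y] }  — shift
  I1: { [Y → + . a] }  — shift
  I2: { [Y' → Y .] }  — accept
  I3: { [D → . Y Y], [D → . b], [Y → . + a], [Y → . a D], [Y → a . D] }  — shift
  I4: { [Y → a D .] }  — reduce
  I5: { [D → Y . Y], [Y → . + a], [Y → . a D] }  — shift
  I6: { [D → b .] }  — reduce
  I7: { [D → Y Y .] }  — reduce
  I8: { [Y → + a .] }  — reduce

No state contains both a complete item and a shift item.

Answer: No shift-reduce conflicts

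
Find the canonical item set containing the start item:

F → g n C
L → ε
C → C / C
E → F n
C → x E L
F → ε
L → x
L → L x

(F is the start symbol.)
First, augment the grammar with F' → F
I₀ = CLOSURE({ [F' → . F] }):
  [F' → . F] has the dot before F: add [F → . g n C], [F → .]
No further items can be added.

I₀ = { [F → . g n C], [F → .], [F' → . F] }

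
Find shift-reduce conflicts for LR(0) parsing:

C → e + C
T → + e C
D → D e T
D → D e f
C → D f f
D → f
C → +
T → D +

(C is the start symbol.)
A shift-reduce conflict occurs when an LR(0) state has both:
  - a complete (reduce) item [A → α .] (dot at the end), and
  - a shift item [B → β . c γ] (dot before a terminal).

Augment with C' → C and build the canonical LR(0) collection (I0 = CLOSURE({[C' → . C]}), then GOTO on every symbol after a dot until no new states appear). It has 18 states:
  I0: { [C → . +], [C → . D f f], [C → . e + C], [C' → . C], [D → . D e T], [D → . D e f], [D → . f] }  — shift
  I1: { [C → + .] }  — reduce
  I2: { [C' → C .] }  — accept
  I3: { [C → D . f f], [D → D . e T], [D → D . e f] }  — shift
  I4: { [C → e . + C] }  — shift
  I5: { [D → f .] }  — reduce
  I6: { [C → . +], [C → . D f f], [C → . e + C], [C → e + . C], [D → . D e T], [D → . D e f], [D → . f] }  — shift
  I7: { [C → e + C .] }  — reduce
  I8: { [D → . D e T], [D → . D e f], [D → . f], [D → D e . T], [D → D e . f], [T → . + e C], [T → . D +] }  — shift
  I9: { [C → D f . f] }  — shift
  I10: { [C → D f f .] }  — reduce
  I11: { [T → + . e C] }  — shift
  I12: { [D → D . e T], [D → D . e f], [T → D . +] }  — shift
  I13: { [D → D e T .] }  — reduce
  I14: { [D → D e f .], [D → f .] }  — 2 reduces
  I15: { [T → D + .] }  — reduce
  I16: { [C → . +], [C → . D f f], [C → . e + C], [D → . D e T], [D → . D e f], [D → . f], [T → + e . C] }  — shift
  I17: { [T → + e C .] }  — reduce

No state contains both a complete item and a shift item.

Answer: No shift-reduce conflicts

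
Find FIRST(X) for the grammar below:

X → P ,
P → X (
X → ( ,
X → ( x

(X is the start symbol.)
To compute FIRST(X), examine every production with X on the left-hand side, reading each right-hand side left to right until a non-nullable symbol is reached.

FIRST sets of the other non-terminals involved (by the same procedure, iterated to a fixed point):
  FIRST(P) = { '(' }

From X → P ,:
  - P is a non-terminal: add FIRST(P) \ {ε} = { '(' }
    P is not nullable, so stop
From X → ( ,:
  - '(' is a terminal: add '(' and stop
From X → ( x:
  - '(' is a terminal: add '(' and stop

Collecting: FIRST(X) = { '(' }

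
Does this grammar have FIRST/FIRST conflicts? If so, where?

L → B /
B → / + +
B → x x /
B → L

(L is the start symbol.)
Yes. B → '/' '+' '+' / B → L on { '/' }; B → x x '/' / B → L on { 'x' }

FIRST sets of the non-terminals at (or reachable through a nullable prefix from) the front of some alternative:
  FIRST(L) = { '/', 'x' }

Productions for B:
  B → / + +: FIRST = { '/' }
  B → x x /: FIRST = { 'x' }
  B → L: FIRST = { '/', 'x' }
L has only one production, so no FIRST/FIRST conflict is possible there.

Conflict for B: B → / + + and B → L
  Overlap: { '/' }
Conflict for B: B → x x / and B → L
  Overlap: { 'x' }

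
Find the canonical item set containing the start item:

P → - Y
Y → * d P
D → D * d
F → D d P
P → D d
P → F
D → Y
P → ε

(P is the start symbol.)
{ [D → . D * d], [D → . Y], [F → . D d P], [P → . - Y], [P → . D d], [P → . F], [P → .], [P' → . P], [Y → . * d P] }

First, augment the grammar with P' → P
I₀ = CLOSURE({ [P' → . P] }):
  [P' → . P] has the dot before P: add [P → . - Y], [P → . D d], [P → . F], [P → .]
  [P → . D d] has the dot before D: add [D → . D * d], [D → . Y]
  [P → . F] has the dot before F: add [F → . D d P]
  [D → . Y] has the dot before Y: add [Y → . * d P]
No further items can be added.

I₀ = { [D → . D * d], [D → . Y], [F → . D d P], [P → . - Y], [P → . D d], [P → . F], [P → .], [P' → . P], [Y → . * d P] }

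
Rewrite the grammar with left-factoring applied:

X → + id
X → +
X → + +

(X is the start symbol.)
X → + X'
X' → id
X' → ε
X' → +

Left-factoring transforms A → αβ₁ | αβ₂ into A → αA' and A' → β₁ | β₂
(α is the longest common prefix among the alternatives). Repeat until
no nonterminal has two alternatives with a common prefix.

Round 1: X has alternatives sharing prefix '+'. Introduce X': X → + X'
  Add: X' → id
  Add: X' → ε
  Add: X' → +

No remaining common prefixes — done.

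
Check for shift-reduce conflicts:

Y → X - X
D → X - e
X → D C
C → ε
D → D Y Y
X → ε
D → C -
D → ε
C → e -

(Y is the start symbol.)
Yes — I0: [C → .] vs [C → . e -]; I2: [C → .] vs [C → . e -]; I7: [C → .] vs [C → . e -]; I8: [Y → X - X .] vs [D → X . - e]; I9: [D → X - e .] vs [C → e . -]; I12: [X → D C .] vs [D → C . -]; I13: [C → .] vs [C → . e -]

Augment with Y' → Y and build the canonical LR(0) collection (I0 = CLOSURE({[Y' → . Y]}), then GOTO on every symbol after a dot until no new states appear). It has 16 states:
  I0: { [C → . e -], [C → .], [D → . C -], [D → . D Y Y], [D → . X - e], [D → .], [X → . D C], [X → .], [Y → . X - X], [Y' → . Y] }  — shift, 3 reduces
  I1: { [D → C . -] }  — shift
  I2: { [C → . e -], [C → .], [D → . C -], [D → . D Y Y], [D → . X - e], [D → .], [D → D . Y Y], [X → . D C], [X → .], [X → D . C], [Y → . X - X] }  — shift, 3 reduces
  I3: { [D → X . - e], [Y → X . - X] }  — shift
  I4: { [Y' → Y .] }  — accept
  I5: { [C → e . -] }  — shift
  I6: { [C → e - .] }  — reduce
  I7: { [C → . e -], [C → .], [D → . C -], [D → . D Y Y], [D → . X - e], [D → .], [D → X - . e], [X → . D C], [X → .], [Y → X - . X] }  — shift, 3 reduces
  I8: { [D → X . - e], [Y → X - X .] }  — shift, reduce
  I9: { [C → e . -], [D → X - e .] }  — shift, reduce
  I10: { [D → X - . e] }  — shift
  I11: { [D → X - e .] }  — reduce
  I12: { [D → C . -], [X → D C .] }  — shift, reduce
  I13: { [C → . e -], [C → .], [D → . C -], [D → . D Y Y], [D → . X - e], [D → .], [D → D Y . Y], [X → . D C], [X → .], [Y → . X - X] }  — shift, 3 reduces
  I14: { [D → D Y Y .] }  — reduce
  I15: { [D → C - .] }  — reduce

I0 contains reduce items [C → .], [D → .], [X → .] and shift item [C → . e -] — shift-reduce conflict.
I2 contains reduce items [C → .], [D → .], [X → .] and shift item [C → . e -] — shift-reduce conflict.
I7 contains reduce items [C → .], [D → .], [X → .] and shift items [C → . e -], [D → X - . e] — shift-reduce conflict.
I8 contains reduce item [Y → X - X .] and shift item [D → X . - e] — shift-reduce conflict.
I9 contains reduce item [D → X - e .] and shift item [C → e . -] — shift-reduce conflict.
I12 contains reduce item [X → D C .] and shift item [D → C . -] — shift-reduce conflict.
I13 contains reduce items [C → .], [D → .], [X → .] and shift item [C → . e -] — shift-reduce conflict.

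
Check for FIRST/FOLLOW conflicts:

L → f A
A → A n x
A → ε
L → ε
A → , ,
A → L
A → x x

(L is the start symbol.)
Yes. A → A n x with FOLLOW(A) on { 'n' }

A FIRST/FOLLOW conflict occurs when a non-terminal N has a nullable alternative N → β (β ⇒* ε) and another alternative N → α with FIRST(α) ∩ FOLLOW(N) ≠ ∅: on such a lookahead the parser cannot decide between expanding α and letting N vanish via β.

Nullable non-terminals: A, L.
FIRST sets used below: FIRST(A) = { ',', 'f', 'n', 'x', ε }, FIRST(L) = { 'f', ε }

A: nullable alternative(s) A → ε, A → L; FOLLOW(A) = { $, 'n' }
  A → A n x: FIRST \ {ε} = { ',', 'f', 'n', 'x' } — overlaps FOLLOW(A) on { 'n' }: CONFLICT
  A → ε: FIRST \ {ε} = { } — disjoint from FOLLOW(A)
  A → , ,: FIRST \ {ε} = { ',' } — disjoint from FOLLOW(A)
  A → L: FIRST \ {ε} = { 'f' } — disjoint from FOLLOW(A)
  A → x x: FIRST \ {ε} = { 'x' } — disjoint from FOLLOW(A)

L: nullable alternative(s) L → ε; FOLLOW(L) = { $, 'n' }
  L → f A: FIRST \ {ε} = { 'f' } — disjoint from FOLLOW(L)
  L → ε: FIRST \ {ε} = { } — this is the only nullable alternative, skip

So the grammar has 1 FIRST/FOLLOW conflict (marked CONFLICT above).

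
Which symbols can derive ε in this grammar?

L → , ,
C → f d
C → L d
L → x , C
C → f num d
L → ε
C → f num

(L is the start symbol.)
{ 'L' }

A non-terminal is nullable if it can derive ε (the empty string): either it has an ε-production, or it has a production whose right-hand side consists entirely of nullable non-terminals.

ε-productions: L → ε
So L is immediately nullable.
No further non-terminal can be added: every production for the remaining non-terminals contains a terminal or a non-nullable non-terminal.
Nullable = { 'L' }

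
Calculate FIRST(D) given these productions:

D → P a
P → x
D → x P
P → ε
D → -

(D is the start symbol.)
To compute FIRST(D), examine every production with D on the left-hand side, reading each right-hand side left to right until a non-nullable symbol is reached.

FIRST sets of the other non-terminals involved (by the same procedure, iterated to a fixed point):
  FIRST(P) = { 'x', ε }

From D → P a:
  - P is a non-terminal: add FIRST(P) \ {ε} = { 'x' }
    P is nullable, so continue to the next symbol
  - a is a terminal: add 'a' and stop
From D → x P:
  - x is a terminal: add 'x' and stop
From D → -:
  - '-' is a terminal: add '-' and stop

Collecting: FIRST(D) = { '-', 'a', 'x' }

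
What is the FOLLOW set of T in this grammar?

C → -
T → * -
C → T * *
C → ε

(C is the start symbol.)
{ '*' }

In C → T * *: T is followed by '*' '*', add FIRST('*' '*') \ {ε} = { '*' }

Taking the union: FOLLOW(T) = { '*' }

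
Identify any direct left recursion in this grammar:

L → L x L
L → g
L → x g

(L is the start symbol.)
Yes, L is left-recursive

Direct left recursion occurs when N → N α for some non-terminal N (the right-hand side begins with the left-hand side itself).

L → L x L: LEFT RECURSIVE (starts with L)
L → g: starts with g
L → x g: starts with x

The grammar has direct left recursion on: L.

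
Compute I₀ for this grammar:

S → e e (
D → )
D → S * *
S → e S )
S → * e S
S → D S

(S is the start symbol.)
{ [D → . )], [D → . S * *], [S → . * e S], [S → . D S], [S → . e S )], [S → . e e (], [S' → . S] }

First, augment the grammar with S' → S
I₀ = CLOSURE({ [S' → . S] }):
  [S' → . S] has the dot before S: add [S → . e e (], [S → . e S )], [S → . * e S], [S → . D S]
  [S → . D S] has the dot before D: add [D → . )], [D → . S * *]
No further items can be added.

I₀ = { [D → . )], [D → . S * *], [S → . * e S], [S → . D S], [S → . e S )], [S → . e e (], [S' → . S] }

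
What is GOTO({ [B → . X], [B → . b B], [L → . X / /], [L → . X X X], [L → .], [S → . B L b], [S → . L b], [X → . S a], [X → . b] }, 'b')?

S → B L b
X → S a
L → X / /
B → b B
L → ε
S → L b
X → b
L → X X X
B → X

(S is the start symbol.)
GOTO(I, 'b') = CLOSURE({ [A → αX.β] : [A → α.Xβ] ∈ I, X = 'b' })

Items with dot before 'b', with the dot advanced:
  [B → . b B] → [B → b . B]
  [X → . b] → [X → b .]
Closure of the advanced items:
  [B → b . B] has the dot before B: add [B → . b B], [B → . X]
  [B → . X] has the dot before X: add [X → . S a], [X → . b]
  [X → . S a] has the dot before S: add [S → . B L b], [S → . L b]
  [S → . L b] has the dot before L: add [L → . X / /], [L → .], [L → . X X X]

GOTO = { [B → . X], [B → . b B], [B → b . B], [L → . X / /], [L → . X X X], [L → .], [S → . B L b], [S → . L b], [X → . S a], [X → . b], [X → b .] }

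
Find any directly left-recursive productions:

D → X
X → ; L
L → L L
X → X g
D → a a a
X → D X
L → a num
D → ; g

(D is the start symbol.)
Direct left recursion occurs when N → N α for some non-terminal N (the right-hand side begins with the left-hand side itself).

D → X: starts with X
X → ; L: starts with ';'
L → L L: LEFT RECURSIVE (starts with L)
X → X g: LEFT RECURSIVE (starts with X)
D → a a a: starts with a
X → D X: starts with D
L → a num: starts with a
D → ; g: starts with ';'

The grammar has direct left recursion on: L, X.

Answer: Yes, L, X are left-recursive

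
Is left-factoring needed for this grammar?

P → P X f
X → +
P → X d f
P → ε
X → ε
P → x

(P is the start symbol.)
No, left-factoring is not needed

Left-factoring is needed when two productions for the same non-terminal
share a common prefix on the right-hand side.

Productions for P:
  P → P X f
  P → X d f
  P → ε
  P → x
Productions for X:
  X → +
  X → ε

No common prefixes found.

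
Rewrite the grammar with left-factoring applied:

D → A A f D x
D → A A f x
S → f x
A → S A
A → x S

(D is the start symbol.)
Left-factoring transforms A → αβ₁ | αβ₂ into A → αA' and A' → β₁ | β₂
(α is the longest common prefix among the alternatives). Repeat until
no nonterminal has two alternatives with a common prefix.

Round 1: D has alternatives sharing prefix 'A A f'. Introduce D': D → A A f D'
  Add: D' → D x
  Add: D' → x

No remaining common prefixes — done.

Resulting grammar:
D → A A f D'
D' → D x
D' → x
S → f x
A → S A
A → x S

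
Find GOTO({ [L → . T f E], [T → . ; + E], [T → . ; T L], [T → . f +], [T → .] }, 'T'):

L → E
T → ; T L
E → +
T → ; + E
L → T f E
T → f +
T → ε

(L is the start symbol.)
GOTO(I, 'T') = CLOSURE({ [A → αX.β] : [A → α.Xβ] ∈ I, X = 'T' })

Items with dot before 'T', with the dot advanced:
  [L → . T f E] → [L → T . f E]
Closure adds nothing (no advanced item has the dot before a non-terminal).

GOTO = { [L → T . f E] }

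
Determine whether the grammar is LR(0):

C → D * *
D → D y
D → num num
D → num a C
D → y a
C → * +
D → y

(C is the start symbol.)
No. Shift-reduce conflict between [D → y .] and [D → y . a]

Augment with C' → C and build the canonical LR(0) collection (I0 = CLOSURE({[C' → . C]}), then GOTO on every symbol after a dot until no new states appear). It has 14 states:
  I0: { [C → . * +], [C → . D * *], [C' → . C], [D → . D y], [D → . num a C], [D → . num num], [D → . y a], [D → . y] }  — shift
  I1: { [C → * . +] }  — shift
  I2: { [C' → C .] }  — accept
  I3: { [C → D . * *], [D → D . y] }  — shift
  I4: { [D → num . a C], [D → num . num] }  — shift
  I5: { [D → y . a], [D → y .] }  — shift, reduce
  I6: { [D → y a .] }  — reduce
  I7: { [C → . * +], [C → . D * *], [D → . D y], [D → . num a C], [D → . num num], [D → . y a], [D → . y], [D → num a . C] }  — shift
  I8: { [D → num num .] }  — reduce
  I9: { [D → num a C .] }  — reduce
  I10: { [C → D * . *] }  — shift
  I11: { [D → D y .] }  — reduce
  I12: { [C → D * * .] }  — reduce
  I13: { [C → * + .] }  — reduce

Conflict in state I5:
  Shift-reduce conflict between [D → y .] and [D → y . a]
So the grammar is NOT LR(0).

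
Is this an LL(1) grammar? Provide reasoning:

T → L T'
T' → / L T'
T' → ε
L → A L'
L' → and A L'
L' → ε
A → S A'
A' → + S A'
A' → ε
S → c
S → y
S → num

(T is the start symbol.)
Yes, the grammar is LL(1).

Relevant sets:
  FOLLOW(T') = { $ }
  FOLLOW(L') = { $, '/' }
  FOLLOW(A') = { $, '/', 'and' }

For T':
  PREDICT(T' → '/' L T') = { '/' }
  PREDICT(T' → ε) = { $ }
For L':
  PREDICT(L' → and A L') = { 'and' }
  PREDICT(L' → ε) = { $, '/' }
For A':
  PREDICT(A' → '+' S A') = { '+' }
  PREDICT(A' → ε) = { $, '/', 'and' }
For S:
  PREDICT(S → c) = { 'c' }
  PREDICT(S → y) = { 'y' }
  PREDICT(S → num) = { 'num' }
T, L, A have a single production, so nothing to check there.

All predict sets are disjoint. The grammar IS LL(1).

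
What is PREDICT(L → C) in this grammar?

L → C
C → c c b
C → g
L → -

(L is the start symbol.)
PREDICT(L → C) = (FIRST(RHS) \ {ε}) ∪ (FOLLOW(L) if ε ∈ FIRST(RHS), i.e. RHS ⇒* ε)
FIRST(C) = { 'c', 'g' }
FIRST(C) = { 'c', 'g' }
ε ∉ FIRST(C), so FOLLOW(L) is not added.
PREDICT(L → C) = { 'c', 'g' }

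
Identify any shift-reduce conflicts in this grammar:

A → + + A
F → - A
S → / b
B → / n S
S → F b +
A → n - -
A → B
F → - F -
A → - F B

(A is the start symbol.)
No shift-reduce conflicts

A shift-reduce conflict occurs when an LR(0) state has both:
  - a complete (reduce) item [A → α .] (dot at the end), and
  - a shift item [B → β . c γ] (dot before a terminal).

Augment with A' → A and build the canonical LR(0) collection (I0 = CLOSURE({[A' → . A]}), then GOTO on every symbol after a dot until no new states appear). It has 26 states:
  I0: { [A → . + + A], [A → . - F B], [A → . B], [A → . n - -], [A' → . A], [B → . / n S] }  — shift
  I1: { [A → + . + A] }  — shift
  I2: { [A → - . F B], [F → . - A], [F → . - F -] }  — shift
  I3: { [B → / . n S] }  — shift
  I4: { [A' → A .] }  — accept
  I5: { [A → B .] }  — reduce
  I6: { [A → n . - -] }  — shift
  I7: { [A → n - . -] }  — shift
  I8: { [A → n - - .] }  — reduce
  I9: { [B → / n . S], [F → . - A], [F → . - F -], [S → . / b], [S → . F b +] }  — shift
  I10: { [A → . + + A], [A → . - F B], [A → . B], [A → . n - -], [B → . / n S], [F → - . A], [F → - . F -], [F → . - A], [F → . - F -] }  — shift
  I11: { [S → / . b] }  — shift
  I12: { [S → F . b +] }  — shift
  I13: { [B → / n S .] }  — reduce
  I14: { [S → F b . +] }  — shift
  I15: { [S → F b + .] }  — reduce
  I16: { [S → / b .] }  — reduce
  I17: { [A → - . F B], [A → . + + A], [A → . - F B], [A → . B], [A → . n - -], [B → . / n S], [F → - . A], [F → - . F -], [F → . - A], [F → . - F -] }  — shift
  I18: { [F → - A .] }  — reduce
  I19: { [F → - F . -] }  — shift
  I20: { [F → - F - .] }  — reduce
  I21: { [A → - F . B], [B → . / n S], [F → - F . -] }  — shift
  I22: { [A → - F B .] }  — reduce
  I23: { [A → - F . B], [B → . / n S] }  — shift
  I24: { [A → + + . A], [A → . + + A], [A → . - F B], [A → . B], [A → . n - -], [B → . / n S] }  — shift
  I25: { [A → + + A .] }  — reduce

No state contains both a complete item and a shift item.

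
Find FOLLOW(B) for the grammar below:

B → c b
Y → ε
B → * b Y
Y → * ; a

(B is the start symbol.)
{ $ }

To compute FOLLOW(B), find every occurrence of B on a right-hand side N → α B β: add FIRST(β) \ {ε}, and if β is empty or nullable also add FOLLOW(N). Iterate to a fixed point.

B is the start symbol, so $ ∈ FOLLOW(B).
B does not occur on any right-hand side.

Taking the union: FOLLOW(B) = { $ }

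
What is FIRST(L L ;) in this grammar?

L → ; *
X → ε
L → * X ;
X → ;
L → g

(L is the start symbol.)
{ '*', ';', 'g' }

FIRST sets of the non-terminals involved (from the grammar, by fixed-point iteration):
  FIRST(L) = { '*', ';', 'g' }

To compute FIRST(L L ;), process the symbols left to right:
Symbol L is a non-terminal. Add FIRST(L) \ {ε} = { '*', ';', 'g' }
L is not nullable (ε ∉ FIRST(L)), so stop here.
FIRST(L L ;) = { '*', ';', 'g' }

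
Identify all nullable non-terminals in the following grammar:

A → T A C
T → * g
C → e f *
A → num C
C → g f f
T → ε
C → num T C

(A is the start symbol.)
A non-terminal is nullable if it can derive ε (the empty string): either it has an ε-production, or it has a production whose right-hand side consists entirely of nullable non-terminals.

ε-productions: T → ε
So T is immediately nullable.
No further non-terminal can be added: every production for the remaining non-terminals contains a terminal or a non-nullable non-terminal.
Nullable = { 'T' }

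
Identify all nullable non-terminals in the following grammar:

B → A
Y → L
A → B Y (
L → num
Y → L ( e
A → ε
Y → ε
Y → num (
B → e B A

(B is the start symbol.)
ε-productions: A → ε, Y → ε
So A, Y are immediately nullable.
B → A: every symbol on the right is nullable, so B is nullable too.
No further non-terminal can be added: every production for the remaining non-terminals contains a terminal or a non-nullable non-terminal.
Nullable = { 'A', 'B', 'Y' }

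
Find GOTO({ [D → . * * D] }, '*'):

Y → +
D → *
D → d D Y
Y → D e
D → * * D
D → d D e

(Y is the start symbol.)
GOTO(I, '*') = CLOSURE({ [A → αX.β] : [A → α.Xβ] ∈ I, X = '*' })

Items with dot before '*', with the dot advanced:
  [D → . * * D] → [D → * . * D]
Closure adds nothing (no advanced item has the dot before a non-terminal).

GOTO = { [D → * . * D] }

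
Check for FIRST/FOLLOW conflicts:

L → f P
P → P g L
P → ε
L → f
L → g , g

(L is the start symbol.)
Nullable non-terminals: P.
FIRST sets used below: FIRST(P) = { 'g', ε }

P: nullable alternative(s) P → ε; FOLLOW(P) = { $, 'g' }
  P → P g L: FIRST \ {ε} = { 'g' } — overlaps FOLLOW(P) on { 'g' }: CONFLICT
  P → ε: FIRST \ {ε} = { } — this is the only nullable alternative, skip

L has no nullable alternative, so no FIRST/FOLLOW check is needed there.

So the grammar has 1 FIRST/FOLLOW conflict (marked CONFLICT above).

Answer: Yes. P → P g L with FOLLOW(P) on { 'g' }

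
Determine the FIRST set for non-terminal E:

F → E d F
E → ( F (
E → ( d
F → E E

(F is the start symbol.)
{ '(' }

To compute FIRST(E), examine every production with E on the left-hand side, reading each right-hand side left to right until a non-nullable symbol is reached.

From E → ( F (:
  - '(' is a terminal: add '(' and stop
From E → ( d:
  - '(' is a terminal: add '(' and stop

Collecting: FIRST(E) = { '(' }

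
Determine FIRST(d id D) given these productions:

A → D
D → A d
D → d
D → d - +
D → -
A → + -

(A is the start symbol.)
{ 'd' }

To compute FIRST(d id D), process the symbols left to right:
Symbol d is a terminal. Add 'd' and stop.
FIRST(d id D) = { 'd' }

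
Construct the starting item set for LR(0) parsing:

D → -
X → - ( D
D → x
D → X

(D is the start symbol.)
First, augment the grammar with D' → D
I₀ = CLOSURE({ [D' → . D] }):
  [D' → . D] has the dot before D: add [D → . -], [D → . x], [D → . X]
  [D → . X] has the dot before X: add [X → . - ( D]
No further items can be added.

I₀ = { [D → . -], [D → . X], [D → . x], [D' → . D], [X → . - ( D] }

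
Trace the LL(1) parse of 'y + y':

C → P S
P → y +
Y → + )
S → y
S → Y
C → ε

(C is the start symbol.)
LL(1) parsing maintains a stack (initially the start symbol over $) and the input. At each step: if the stack top is a terminal, match it against the current input token; if it is a non-terminal N, replace it with the RHS of M[N, lookahead] (the unique production whose predict set contains the lookahead).

Stack is shown with the top on the left.

Stack    Input    Action
------------------------
C $      y + y $  output C → P S
P S $    y + y $  output P → y +
y + S $  y + y $  match 'y'
+ S $    + y $    match '+'
S $      y $      output S → y
y $      y $      match 'y'
$        $        accept

The string is accepted.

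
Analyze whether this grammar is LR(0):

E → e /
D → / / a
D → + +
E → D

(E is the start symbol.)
Yes, the grammar is LR(0)

Augment with E' → E and build the canonical LR(0) collection (I0 = CLOSURE({[E' → . E]}), then GOTO on every symbol after a dot until no new states appear). It has 10 states:
  I0: { [D → . + +], [D → . / / a], [E → . D], [E → . e /], [E' → . E] }  — shift
  I1: { [D → + . +] }  — shift
  I2: { [D → / . / a] }  — shift
  I3: { [E → D .] }  — reduce
  I4: { [E' → E .] }  — accept
  I5: { [E → e . /] }  — shift
  I6: { [E → e / .] }  — reduce
  I7: { [D → / / . a] }  — shift
  I8: { [D → / / a .] }  — reduce
  I9: { [D → + + .] }  — reduce

Every state is either a pure shift/goto state or contains exactly one complete item and nothing to shift — no conflicts. The grammar is LR(0).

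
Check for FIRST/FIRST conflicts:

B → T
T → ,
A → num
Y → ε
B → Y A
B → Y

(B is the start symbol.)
No FIRST/FIRST conflicts.

A FIRST/FIRST conflict occurs when two productions N → α and N → β for the same non-terminal have FIRST(α) ∩ FIRST(β) ≠ ∅ (with ε ∈ FIRST of a nullable right-hand side, so two nullable alternatives also conflict).

FIRST sets of the non-terminals at (or reachable through a nullable prefix from) the front of some alternative:
  FIRST(T) = { ',' }
  FIRST(Y) = { ε }
  FIRST(A) = { 'num' }

Productions for B:
  B → T: FIRST = { ',' }
  B → Y A: FIRST = { 'num' }
  B → Y: FIRST = { ε }
T, A, Y have only one production, so no FIRST/FIRST conflict is possible there.

All alternatives of each non-terminal have pairwise disjoint FIRST sets.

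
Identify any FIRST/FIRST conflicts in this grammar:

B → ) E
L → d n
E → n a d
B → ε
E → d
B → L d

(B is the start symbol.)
No FIRST/FIRST conflicts.

FIRST sets of the non-terminals at (or reachable through a nullable prefix from) the front of some alternative:
  FIRST(L) = { 'd' }

Productions for B:
  B → ) E: FIRST = { ')' }
  B → ε: FIRST = { ε }
  B → L d: FIRST = { 'd' }
Productions for E:
  E → n a d: FIRST = { 'n' }
  E → d: FIRST = { 'd' }
L has only one production, so no FIRST/FIRST conflict is possible there.

All alternatives of each non-terminal have pairwise disjoint FIRST sets.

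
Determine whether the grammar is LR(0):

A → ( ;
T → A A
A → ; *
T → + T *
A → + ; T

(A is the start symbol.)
Yes, the grammar is LR(0)

A grammar is LR(0) if no state in the canonical LR(0) collection has:
  - both a shift item (dot before a terminal) and a complete item (shift-reduce conflict), or
  - two or more complete items (reduce-reduce conflict; the accept item [A' → A .] counts as a complete item here).

Augment with A' → A and build the canonical LR(0) collection (I0 = CLOSURE({[A' → . A]}), then GOTO on every symbol after a dot until no new states appear). It has 15 states:
  I0: { [A → . ( ;], [A → . + ; T], [A → . ; *], [A' → . A] }  — shift
  I1: { [A → ( . ;] }  — shift
  I2: { [A → + . ; T] }  — shift
  I3: { [A → ; . *] }  — shift
  I4: { [A' → A .] }  — accept
  I5: { [A → ; * .] }  — reduce
  I6: { [A → + ; . T], [A → . ( ;], [A → . + ; T], [A → . ; *], [T → . + T *], [T → . A A] }  — shift
  I7: { [A → + . ; T], [A → . ( ;], [A → . + ; T], [A → . ; *], [T → + . T *], [T → . + T *], [T → . A A] }  — shift
  I8: { [A → . ( ;], [A → . + ; T], [A → . ; *], [T → A . A] }  — shift
  I9: { [A → + ; T .] }  — reduce
  I10: { [T → A A .] }  — reduce
  I11: { [A → + ; . T], [A → . ( ;], [A → . + ; T], [A → . ; *], [A → ; . *], [T → . + T *], [T → . A A] }  — shift
  I12: { [T → + T . *] }  — shift
  I13: { [T → + T * .] }  — reduce
  I14: { [A → ( ; .] }  — reduce

Every state is either a pure shift/goto state or contains exactly one complete item and nothing to shift — no conflicts. The grammar is LR(0).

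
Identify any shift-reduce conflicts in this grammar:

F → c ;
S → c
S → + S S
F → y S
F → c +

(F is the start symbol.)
Augment with F' → F and build the canonical LR(0) collection (I0 = CLOSURE({[F' → . F]}), then GOTO on every symbol after a dot until no new states appear). It has 11 states:
  I0: { [F → . c +], [F → . c ;], [F → . y S], [F' → . F] }  — shift
  I1: { [F' → F .] }  — accept
  I2: { [F → c . +], [F → c . ;] }  — shift
  I3: { [F → y . S], [S → . + S S], [S → . c] }  — shift
  I4: { [S → + . S S], [S → . + S S], [S → . c] }  — shift
  I5: { [F → y S .] }  — reduce
  I6: { [S → c .] }  — reduce
  I7: { [S → + S . S], [S → . + S S], [S → . c] }  — shift
  I8: { [S → + S S .] }  — reduce
  I9: { [F → c + .] }  — reduce
  I10: { [F → c ; .] }  — reduce

No state contains both a complete item and a shift item.

Answer: No shift-reduce conflicts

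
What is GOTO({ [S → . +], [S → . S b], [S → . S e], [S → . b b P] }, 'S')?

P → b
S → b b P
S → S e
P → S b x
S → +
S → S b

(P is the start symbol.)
GOTO(I, 'S') = CLOSURE({ [A → αX.β] : [A → α.Xβ] ∈ I, X = 'S' })

Items with dot before 'S', with the dot advanced:
  [S → . S b] → [S → S . b]
  [S → . S e] → [S → S . e]
Closure adds nothing (no advanced item has the dot before a non-terminal).

GOTO = { [S → S . b], [S → S . e] }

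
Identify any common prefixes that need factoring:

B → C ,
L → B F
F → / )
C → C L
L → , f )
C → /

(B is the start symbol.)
No, left-factoring is not needed

Left-factoring is needed when two productions for the same non-terminal
share a common prefix on the right-hand side.

Productions for L:
  L → B F
  L → , f )
Productions for C:
  C → C L
  C → /

No common prefixes found.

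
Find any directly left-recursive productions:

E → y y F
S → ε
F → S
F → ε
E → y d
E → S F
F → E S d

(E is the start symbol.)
Direct left recursion occurs when N → N α for some non-terminal N (the right-hand side begins with the left-hand side itself).

E → y y F: starts with y
S → ε: starts with ε
F → S: starts with S
F → ε: starts with ε
E → y d: starts with y
E → S F: starts with S
F → E S d: starts with E

No direct left recursion found.

Answer: No direct left recursion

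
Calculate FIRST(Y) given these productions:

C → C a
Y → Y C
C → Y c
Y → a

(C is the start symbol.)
From Y → Y C:
  - Y is the symbol being defined: contributes nothing new
    Y is not nullable, so stop
From Y → a:
  - a is a terminal: add 'a' and stop

Collecting: FIRST(Y) = { 'a' }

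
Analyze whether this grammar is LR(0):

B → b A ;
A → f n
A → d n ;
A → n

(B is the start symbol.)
Augment with B' → B and build the canonical LR(0) collection (I0 = CLOSURE({[B' → . B]}), then GOTO on every symbol after a dot until no new states appear). It has 11 states:
  I0: { [B → . b A ;], [B' → . B] }  — shift
  I1: { [B' → B .] }  — accept
  I2: { [A → . d n ;], [A → . f n], [A → . n], [B → b . A ;] }  — shift
  I3: { [B → b A . ;] }  — shift
  I4: { [A → d . n ;] }  — shift
  I5: { [A → f . n] }  — shift
  I6: { [A → n .] }  — reduce
  I7: { [A → f n .] }  — reduce
  I8: { [A → d n . ;] }  — shift
  I9: { [A → d n ; .] }  — reduce
  I10: { [B → b A ; .] }  — reduce

Every state is either a pure shift/goto state or contains exactly one complete item and nothing to shift — no conflicts. The grammar is LR(0).

Answer: Yes, the grammar is LR(0)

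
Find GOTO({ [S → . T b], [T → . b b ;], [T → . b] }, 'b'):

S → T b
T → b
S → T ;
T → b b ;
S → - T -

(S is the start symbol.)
{ [T → b . b ;], [T → b .] }

GOTO(I, 'b') = CLOSURE({ [A → αX.β] : [A → α.Xβ] ∈ I, X = 'b' })

Items with dot before 'b', with the dot advanced:
  [T → . b] → [T → b .]
  [T → . b b ;] → [T → b . b ;]
Closure adds nothing (no advanced item has the dot before a non-terminal).

GOTO = { [T → b . b ;], [T → b .] }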